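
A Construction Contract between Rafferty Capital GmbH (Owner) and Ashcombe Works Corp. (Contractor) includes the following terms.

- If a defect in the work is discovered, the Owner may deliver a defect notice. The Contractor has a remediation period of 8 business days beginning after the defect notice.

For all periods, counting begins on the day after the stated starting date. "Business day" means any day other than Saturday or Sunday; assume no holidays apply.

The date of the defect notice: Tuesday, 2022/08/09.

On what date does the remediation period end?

The last day of the remediation period: 8 business days after Tuesday, 2022/08/09, skipping weekends — Aug 10, Aug 11, Aug 12, Aug 15, Aug 16, Aug 17, Aug 18, Aug 19 — lands on Friday, 2022/08/19.

2022/08/19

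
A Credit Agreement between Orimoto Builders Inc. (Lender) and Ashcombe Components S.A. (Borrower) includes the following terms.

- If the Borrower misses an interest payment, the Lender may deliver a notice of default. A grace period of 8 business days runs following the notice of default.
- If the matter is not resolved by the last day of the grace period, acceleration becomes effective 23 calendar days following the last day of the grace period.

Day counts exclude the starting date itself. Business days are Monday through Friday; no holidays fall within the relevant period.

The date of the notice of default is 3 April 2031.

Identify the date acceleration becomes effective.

8 May 2031

The last day of the grace period: 8 business days after Thursday, 3 April 2031, skipping weekends — Apr 4, Apr 7, Apr 8, Apr 9, Apr 10, Apr 11, Apr 14, Apr 15 — lands on Tuesday, 15 April 2031.
Adding 23 calendar days to 15 April 2031 gives 8 May 2031, which is the date acceleration becomes effective.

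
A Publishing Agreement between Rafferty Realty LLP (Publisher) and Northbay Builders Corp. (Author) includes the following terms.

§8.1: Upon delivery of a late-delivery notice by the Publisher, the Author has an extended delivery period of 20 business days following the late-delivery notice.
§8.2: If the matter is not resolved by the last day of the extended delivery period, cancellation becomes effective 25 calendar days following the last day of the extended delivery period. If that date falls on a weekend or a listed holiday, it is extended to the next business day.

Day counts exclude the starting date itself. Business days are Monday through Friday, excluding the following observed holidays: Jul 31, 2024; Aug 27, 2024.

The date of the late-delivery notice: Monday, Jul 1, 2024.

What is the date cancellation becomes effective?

Aug 23, 2024

From Monday, Jul 1, 2024, 20 business days (Jul 2, Jul 3, Jul 4, Jul 5, …, Jul 25, Jul 26, Jul 29, skipping weekends) brings us to Monday, Jul 29, 2024, which is the last day of the extended delivery period.
The date cancellation becomes effective: 25 calendar days after Jul 29, 2024 is Aug 23, 2024. Aug 23, 2024 is a Friday and is not a listed holiday, so no roll-forward applies.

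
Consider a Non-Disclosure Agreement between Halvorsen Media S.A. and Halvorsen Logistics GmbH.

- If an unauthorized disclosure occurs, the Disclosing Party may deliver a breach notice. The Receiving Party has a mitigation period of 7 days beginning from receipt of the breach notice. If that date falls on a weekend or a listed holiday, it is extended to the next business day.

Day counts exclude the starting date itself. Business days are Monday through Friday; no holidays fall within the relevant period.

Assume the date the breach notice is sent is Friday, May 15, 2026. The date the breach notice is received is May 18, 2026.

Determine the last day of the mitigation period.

May 25, 2026

Adding 7 calendar days to May 18, 2026 gives May 25, 2026, which is the last day of the mitigation period. May 25, 2026 is a Monday, so no roll-forward applies.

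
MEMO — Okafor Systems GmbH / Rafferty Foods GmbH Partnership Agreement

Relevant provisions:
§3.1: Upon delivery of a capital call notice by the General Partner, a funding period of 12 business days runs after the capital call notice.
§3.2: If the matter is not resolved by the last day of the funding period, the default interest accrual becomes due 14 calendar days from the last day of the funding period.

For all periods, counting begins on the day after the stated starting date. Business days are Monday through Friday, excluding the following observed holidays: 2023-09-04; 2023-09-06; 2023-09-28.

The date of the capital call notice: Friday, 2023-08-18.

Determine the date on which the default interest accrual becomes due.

From Friday, 2023-08-18, 12 business days (Aug 21, Aug 22, Aug 23, Aug 24, …, Sep 1, Sep 5, Sep 7, skipping weekends and the listed holidays on Sep 4, Sep 6) brings us to Thursday, 2023-09-07, which is the last day of the funding period.
Adding 14 calendar days to 2023-09-07 gives 2023-09-21, which is the date on which the default interest accrual becomes due.

2023-09-21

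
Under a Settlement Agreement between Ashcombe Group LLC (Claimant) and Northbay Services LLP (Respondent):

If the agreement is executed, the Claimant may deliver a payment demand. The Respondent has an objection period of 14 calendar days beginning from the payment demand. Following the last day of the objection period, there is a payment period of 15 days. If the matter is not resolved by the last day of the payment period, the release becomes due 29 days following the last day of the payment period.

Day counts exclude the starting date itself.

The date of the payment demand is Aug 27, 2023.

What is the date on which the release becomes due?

Oct 24, 2023

The last day of the objection period: Aug 27, 2023 + 14 days = Sep 10, 2023.
The last day of the payment period: 15 calendar days after Sep 10, 2023 is Sep 25, 2023.
The date on which the release becomes due: Sep 25, 2023 + 29 days = Oct 24, 2023.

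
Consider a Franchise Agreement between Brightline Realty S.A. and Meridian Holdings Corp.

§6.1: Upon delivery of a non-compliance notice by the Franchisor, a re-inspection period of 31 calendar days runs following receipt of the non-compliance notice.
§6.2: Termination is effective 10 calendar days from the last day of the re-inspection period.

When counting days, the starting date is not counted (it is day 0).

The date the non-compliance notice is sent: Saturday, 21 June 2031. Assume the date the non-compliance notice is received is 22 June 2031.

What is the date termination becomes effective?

Adding 31 calendar days to 22 June 2031 gives 23 July 2031, which is the last day of the re-inspection period.
The date termination becomes effective: 23 July 2031 + 10 days = 2 August 2031.

2 August 2031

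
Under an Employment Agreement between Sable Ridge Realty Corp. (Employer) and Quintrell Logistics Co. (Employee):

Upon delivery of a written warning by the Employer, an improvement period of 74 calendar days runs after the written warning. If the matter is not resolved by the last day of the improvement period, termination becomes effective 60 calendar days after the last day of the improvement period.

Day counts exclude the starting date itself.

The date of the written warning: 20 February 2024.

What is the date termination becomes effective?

Adding 74 calendar days to 20 February 2024 gives 4 May 2024, which is the last day of the improvement period.
The date termination becomes effective: 4 May 2024 + 60 days = 3 July 2024.

3 July 2024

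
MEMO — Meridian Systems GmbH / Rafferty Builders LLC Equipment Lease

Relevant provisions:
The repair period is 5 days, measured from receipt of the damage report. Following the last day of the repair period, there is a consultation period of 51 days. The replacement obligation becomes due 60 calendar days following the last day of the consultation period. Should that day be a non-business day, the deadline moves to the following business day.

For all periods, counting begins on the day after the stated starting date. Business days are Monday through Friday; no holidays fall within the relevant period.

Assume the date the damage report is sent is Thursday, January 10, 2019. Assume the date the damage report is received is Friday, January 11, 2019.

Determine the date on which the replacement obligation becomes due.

Adding 5 calendar days to January 11, 2019 gives January 16, 2019, which is the last day of the repair period.
The last day of the consultation period: January 16, 2019 + 51 days = March 8, 2019.
Adding 60 calendar days to March 8, 2019 gives May 7, 2019, which is the date on which the replacement obligation becomes due. May 7, 2019 is a Tuesday, so no roll-forward applies.

May 7, 2019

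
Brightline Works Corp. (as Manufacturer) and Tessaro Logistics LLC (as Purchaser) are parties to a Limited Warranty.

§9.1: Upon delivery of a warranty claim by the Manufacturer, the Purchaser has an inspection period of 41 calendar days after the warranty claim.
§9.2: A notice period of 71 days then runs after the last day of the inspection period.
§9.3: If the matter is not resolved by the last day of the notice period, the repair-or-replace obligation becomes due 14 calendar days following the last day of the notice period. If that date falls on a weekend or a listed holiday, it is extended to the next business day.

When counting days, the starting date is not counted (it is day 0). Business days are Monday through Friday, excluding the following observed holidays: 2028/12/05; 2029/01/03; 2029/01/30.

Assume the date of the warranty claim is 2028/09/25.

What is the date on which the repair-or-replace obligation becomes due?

2029/01/29

Adding 41 calendar days to 2028/09/25 gives 2028/11/05, which is the last day of the inspection period.
The last day of the notice period: 2028/11/05 + 71 days = 2029/01/15.
Adding 14 calendar days to 2029/01/15 gives 2029/01/29, which is the date on which the repair-or-replace obligation becomes due. 2029/01/29 is a Monday and is not a listed holiday, so no roll-forward applies.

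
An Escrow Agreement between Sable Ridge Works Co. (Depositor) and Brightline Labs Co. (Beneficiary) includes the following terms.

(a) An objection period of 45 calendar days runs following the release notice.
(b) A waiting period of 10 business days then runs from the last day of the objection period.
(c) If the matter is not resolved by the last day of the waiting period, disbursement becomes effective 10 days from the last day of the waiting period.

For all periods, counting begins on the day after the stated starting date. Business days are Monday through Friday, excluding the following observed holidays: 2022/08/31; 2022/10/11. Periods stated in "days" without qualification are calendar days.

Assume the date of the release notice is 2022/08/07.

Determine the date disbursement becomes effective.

The last day of the objection period: 2022/08/07 + 45 days = 2022/09/21.
The last day of the waiting period: 10 business days after Wednesday, 2022/09/21, skipping weekends — Sep 22, Sep 23, Sep 26, Sep 27, Sep 28, Sep 29, Sep 30, Oct 3, Oct 4, Oct 5 — lands on Wednesday, 2022/10/05.
Adding 10 calendar days to 2022/10/05 gives 2022/10/15, which is the date disbursement becomes effective.

2022/10/15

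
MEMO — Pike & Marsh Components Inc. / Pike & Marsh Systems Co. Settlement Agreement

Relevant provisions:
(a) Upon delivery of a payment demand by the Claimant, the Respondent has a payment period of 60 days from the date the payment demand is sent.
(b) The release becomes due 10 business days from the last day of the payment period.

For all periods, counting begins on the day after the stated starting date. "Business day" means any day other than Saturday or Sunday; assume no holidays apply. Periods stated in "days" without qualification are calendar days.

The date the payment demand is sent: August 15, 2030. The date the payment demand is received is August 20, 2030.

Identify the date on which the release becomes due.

Adding 60 calendar days to August 15, 2030 gives October 14, 2030, which is the last day of the payment period.
The date on which the release becomes due: 10 business days after Monday, October 14, 2030, skipping weekends — Oct 15, Oct 16, Oct 17, Oct 18, Oct 21, Oct 22, Oct 23, Oct 24, Oct 25, Oct 28 — lands on Monday, October 28, 2030.

October 28, 2030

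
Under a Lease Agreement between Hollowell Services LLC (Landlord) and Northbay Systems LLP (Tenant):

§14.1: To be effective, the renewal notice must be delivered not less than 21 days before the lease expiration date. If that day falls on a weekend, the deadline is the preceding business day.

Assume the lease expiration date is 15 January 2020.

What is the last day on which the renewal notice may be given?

25 December 2019

Counting back 21 calendar days from 15 January 2020 gives 25 December 2019. That is a Wednesday, so no adjustment is needed.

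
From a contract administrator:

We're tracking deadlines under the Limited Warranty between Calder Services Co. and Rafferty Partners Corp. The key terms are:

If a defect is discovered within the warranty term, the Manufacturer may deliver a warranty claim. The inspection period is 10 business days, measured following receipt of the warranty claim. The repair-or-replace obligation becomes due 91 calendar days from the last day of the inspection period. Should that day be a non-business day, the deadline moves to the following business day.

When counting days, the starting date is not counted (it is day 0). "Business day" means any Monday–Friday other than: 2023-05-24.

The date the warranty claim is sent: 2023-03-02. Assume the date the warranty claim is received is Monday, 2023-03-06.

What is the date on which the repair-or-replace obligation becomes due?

The last day of the inspection period: counting 10 business days from Monday, 2023-03-06 (Mar 7, Mar 8, Mar 9, Mar 10, Mar 13, Mar 14, Mar 15, Mar 16, Mar 17, Mar 20, skipping weekends) reaches Monday, 2023-03-20.
The date on which the repair-or-replace obligation becomes due: 2023-03-20 + 91 days = 2023-06-19. 2023-06-19 is a Monday and is not a listed holiday, so no roll-forward applies.

2023-06-19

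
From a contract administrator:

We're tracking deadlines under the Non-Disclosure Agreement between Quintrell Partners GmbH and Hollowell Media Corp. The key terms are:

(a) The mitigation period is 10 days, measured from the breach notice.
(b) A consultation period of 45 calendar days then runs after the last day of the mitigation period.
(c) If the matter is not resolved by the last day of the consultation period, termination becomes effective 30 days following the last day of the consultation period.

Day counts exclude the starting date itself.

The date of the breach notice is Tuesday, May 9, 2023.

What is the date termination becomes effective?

August 2, 2023

The last day of the mitigation period: 10 calendar days after May 9, 2023 is May 19, 2023.
The last day of the consultation period: 45 calendar days after May 19, 2023 is July 3, 2023.
Adding 30 calendar days to July 3, 2023 gives August 2, 2023, which is the date termination becomes effective.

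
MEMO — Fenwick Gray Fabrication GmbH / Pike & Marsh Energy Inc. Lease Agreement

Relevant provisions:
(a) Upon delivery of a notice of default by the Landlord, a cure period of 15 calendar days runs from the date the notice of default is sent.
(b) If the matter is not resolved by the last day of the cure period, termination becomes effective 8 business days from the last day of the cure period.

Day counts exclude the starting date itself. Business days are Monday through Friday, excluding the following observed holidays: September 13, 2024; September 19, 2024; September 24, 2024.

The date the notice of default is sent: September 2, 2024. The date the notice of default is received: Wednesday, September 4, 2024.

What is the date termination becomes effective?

Adding 15 calendar days to September 2, 2024 gives September 17, 2024, which is the last day of the cure period.
The date termination becomes effective: 8 business days after Tuesday, September 17, 2024, skipping weekends and the listed holidays on Sep 19, Sep 24 — Sep 18, Sep 20, Sep 23, Sep 25, Sep 26, Sep 27, Sep 30, Oct 1 — lands on Tuesday, October 1, 2024.

October 1, 2024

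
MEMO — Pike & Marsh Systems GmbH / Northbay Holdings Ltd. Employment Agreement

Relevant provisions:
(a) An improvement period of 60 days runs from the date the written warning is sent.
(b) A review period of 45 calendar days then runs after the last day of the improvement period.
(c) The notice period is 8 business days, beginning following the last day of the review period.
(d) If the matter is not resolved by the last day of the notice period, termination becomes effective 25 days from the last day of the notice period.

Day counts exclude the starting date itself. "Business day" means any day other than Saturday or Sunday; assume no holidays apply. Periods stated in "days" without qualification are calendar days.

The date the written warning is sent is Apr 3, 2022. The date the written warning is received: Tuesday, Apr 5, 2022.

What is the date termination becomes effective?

Adding 60 calendar days to Apr 3, 2022 gives Jun 2, 2022, which is the last day of the improvement period.
The last day of the review period: Jun 2, 2022 + 45 days = Jul 17, 2022.
The last day of the notice period: counting 8 business days from Sunday, Jul 17, 2022 (Jul 18, Jul 19, Jul 20, Jul 21, Jul 22, Jul 25, Jul 26, Jul 27, skipping weekends) reaches Wednesday, Jul 27, 2022.
The date termination becomes effective: 25 calendar days after Jul 27, 2022 is Aug 21, 2022.

Aug 21, 2022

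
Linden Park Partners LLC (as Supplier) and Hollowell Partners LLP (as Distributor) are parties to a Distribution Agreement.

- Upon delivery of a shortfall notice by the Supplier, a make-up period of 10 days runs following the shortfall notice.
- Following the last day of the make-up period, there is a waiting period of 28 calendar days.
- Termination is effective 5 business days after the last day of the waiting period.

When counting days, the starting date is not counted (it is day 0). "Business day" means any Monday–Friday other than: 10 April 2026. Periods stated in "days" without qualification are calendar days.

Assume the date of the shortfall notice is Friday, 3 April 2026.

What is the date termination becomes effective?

18 May 2026

The last day of the make-up period: 3 April 2026 + 10 days = 13 April 2026.
Adding 28 calendar days to 13 April 2026 gives 11 May 2026, which is the last day of the waiting period.
From Monday, 11 May 2026, 5 business days (May 12, May 13, May 14, May 15, May 18, skipping weekends) brings us to Monday, 18 May 2026, which is the date termination becomes effective.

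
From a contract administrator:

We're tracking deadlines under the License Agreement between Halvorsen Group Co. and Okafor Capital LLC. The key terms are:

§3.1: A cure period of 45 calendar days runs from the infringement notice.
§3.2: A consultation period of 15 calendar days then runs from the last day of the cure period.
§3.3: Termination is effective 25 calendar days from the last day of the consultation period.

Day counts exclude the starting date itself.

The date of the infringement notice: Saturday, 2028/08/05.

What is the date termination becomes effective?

2028/10/29

The last day of the cure period: 45 calendar days after 2028/08/05 is 2028/09/19.
The last day of the consultation period: 15 calendar days after 2028/09/19 is 2028/10/04.
Adding 25 calendar days to 2028/10/04 gives 2028/10/29, which is the date termination becomes effective.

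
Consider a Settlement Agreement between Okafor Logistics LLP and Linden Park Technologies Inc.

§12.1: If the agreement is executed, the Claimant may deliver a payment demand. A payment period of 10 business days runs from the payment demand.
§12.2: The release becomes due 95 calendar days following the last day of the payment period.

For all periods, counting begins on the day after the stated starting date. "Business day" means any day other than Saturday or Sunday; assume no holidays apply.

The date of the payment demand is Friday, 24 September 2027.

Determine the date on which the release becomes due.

From Friday, 24 September 2027, 10 business days (Sep 27, Sep 28, Sep 29, Sep 30, Oct 1, Oct 4, Oct 5, Oct 6, Oct 7, Oct 8, skipping weekends) brings us to Friday, 8 October 2027, which is the last day of the payment period.
The date on which the release becomes due: 95 calendar days after 8 October 2027 is 11 January 2028.

11 January 2028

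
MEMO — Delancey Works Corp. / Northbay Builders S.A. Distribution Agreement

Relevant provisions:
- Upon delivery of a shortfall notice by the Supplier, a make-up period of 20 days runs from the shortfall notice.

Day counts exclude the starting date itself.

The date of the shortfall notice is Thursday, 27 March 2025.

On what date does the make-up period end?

The last day of the make-up period: 27 March 2025 + 20 days = 16 April 2025.

16 April 2025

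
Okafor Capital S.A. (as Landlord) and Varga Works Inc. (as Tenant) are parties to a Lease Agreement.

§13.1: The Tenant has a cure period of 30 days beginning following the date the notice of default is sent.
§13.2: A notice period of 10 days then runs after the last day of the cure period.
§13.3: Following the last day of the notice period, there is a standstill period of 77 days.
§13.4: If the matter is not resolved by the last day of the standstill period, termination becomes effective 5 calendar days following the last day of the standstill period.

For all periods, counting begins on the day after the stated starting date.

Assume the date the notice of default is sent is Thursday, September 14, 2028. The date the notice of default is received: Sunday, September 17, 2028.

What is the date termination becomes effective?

The last day of the cure period: September 14, 2028 + 30 days = October 14, 2028.
The last day of the notice period: 10 calendar days after October 14, 2028 is October 24, 2028.
The last day of the standstill period: October 24, 2028 + 77 days = January 9, 2029.
The date termination becomes effective: January 9, 2029 + 5 days = January 14, 2029.

January 14, 2029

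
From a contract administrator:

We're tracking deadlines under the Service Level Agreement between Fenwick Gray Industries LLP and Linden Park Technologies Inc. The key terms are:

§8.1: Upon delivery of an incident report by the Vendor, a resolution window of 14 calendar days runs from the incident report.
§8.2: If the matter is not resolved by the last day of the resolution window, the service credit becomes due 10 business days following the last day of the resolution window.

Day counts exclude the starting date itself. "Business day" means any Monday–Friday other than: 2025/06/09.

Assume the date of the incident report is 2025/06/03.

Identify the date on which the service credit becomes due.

2025/07/01

Adding 14 calendar days to 2025/06/03 gives 2025/06/17, which is the last day of the resolution window.
The date on which the service credit becomes due: 10 business days after Tuesday, 2025/06/17, skipping weekends — Jun 18, Jun 19, Jun 20, Jun 23, Jun 24, Jun 25, Jun 26, Jun 27, Jun 30, Jul 1 — lands on Tuesday, 2025/07/01.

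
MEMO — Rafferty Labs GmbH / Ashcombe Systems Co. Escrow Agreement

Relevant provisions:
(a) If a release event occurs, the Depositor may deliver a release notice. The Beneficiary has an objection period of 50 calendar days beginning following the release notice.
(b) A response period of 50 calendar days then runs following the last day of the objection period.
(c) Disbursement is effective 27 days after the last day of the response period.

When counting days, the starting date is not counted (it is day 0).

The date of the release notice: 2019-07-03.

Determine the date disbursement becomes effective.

The last day of the objection period: 50 calendar days after 2019-07-03 is 2019-08-22.
Adding 50 calendar days to 2019-08-22 gives 2019-10-11, which is the last day of the response period.
The date disbursement becomes effective: 2019-10-11 + 27 days = 2019-11-07.

2019-11-07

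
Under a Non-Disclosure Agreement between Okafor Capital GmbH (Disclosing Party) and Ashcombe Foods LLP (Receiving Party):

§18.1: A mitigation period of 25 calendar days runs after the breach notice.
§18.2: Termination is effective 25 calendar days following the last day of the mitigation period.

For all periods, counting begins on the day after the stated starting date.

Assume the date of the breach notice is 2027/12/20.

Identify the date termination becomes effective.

Adding 25 calendar days to 2027/12/20 gives 2028/01/14, which is the last day of the mitigation period.
The date termination becomes effective: 25 calendar days after 2028/01/14 is 2028/02/08.

2028/02/08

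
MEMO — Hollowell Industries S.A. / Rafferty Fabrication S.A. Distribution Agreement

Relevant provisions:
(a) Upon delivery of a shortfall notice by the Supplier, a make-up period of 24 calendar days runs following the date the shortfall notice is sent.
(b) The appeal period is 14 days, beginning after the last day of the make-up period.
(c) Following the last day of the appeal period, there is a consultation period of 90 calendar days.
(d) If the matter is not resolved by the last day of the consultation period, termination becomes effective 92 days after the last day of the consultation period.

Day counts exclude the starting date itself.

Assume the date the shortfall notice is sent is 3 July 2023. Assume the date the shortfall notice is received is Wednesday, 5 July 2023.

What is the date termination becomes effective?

The last day of the make-up period: 3 July 2023 + 24 days = 27 July 2023.
The last day of the appeal period: 14 calendar days after 27 July 2023 is 10 August 2023.
The last day of the consultation period: 10 August 2023 + 90 days = 8 November 2023.
The date termination becomes effective: 8 November 2023 + 92 days = 8 February 2024.

8 February 2024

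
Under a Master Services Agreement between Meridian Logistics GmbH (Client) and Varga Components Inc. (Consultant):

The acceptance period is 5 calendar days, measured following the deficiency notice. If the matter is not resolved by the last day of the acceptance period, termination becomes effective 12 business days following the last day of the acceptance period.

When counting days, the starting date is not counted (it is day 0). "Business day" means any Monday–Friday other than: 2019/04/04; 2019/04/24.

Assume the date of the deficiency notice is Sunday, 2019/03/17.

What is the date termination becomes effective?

Adding 5 calendar days to 2019/03/17 gives 2019/03/22, which is the last day of the acceptance period.
From Friday, 2019/03/22, 12 business days (Mar 25, Mar 26, Mar 27, Mar 28, …, Apr 8, Apr 9, Apr 10, skipping weekends and the listed holiday on Apr 4) brings us to Wednesday, 2019/04/10, which is the date termination becomes effective.

2019/04/10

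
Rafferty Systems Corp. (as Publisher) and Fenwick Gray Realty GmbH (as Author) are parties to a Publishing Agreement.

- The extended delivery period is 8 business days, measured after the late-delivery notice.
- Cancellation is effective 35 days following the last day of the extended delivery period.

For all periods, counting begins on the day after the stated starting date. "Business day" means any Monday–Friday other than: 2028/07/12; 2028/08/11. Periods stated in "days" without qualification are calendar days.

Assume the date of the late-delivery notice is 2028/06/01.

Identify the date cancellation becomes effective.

2028/07/18

The last day of the extended delivery period: 8 business days after Thursday, 2028/06/01, skipping weekends — Jun 2, Jun 5, Jun 6, Jun 7, Jun 8, Jun 9, Jun 12, Jun 13 — lands on Tuesday, 2028/06/13.
The date cancellation becomes effective: 2028/06/13 + 35 days = 2028/07/18.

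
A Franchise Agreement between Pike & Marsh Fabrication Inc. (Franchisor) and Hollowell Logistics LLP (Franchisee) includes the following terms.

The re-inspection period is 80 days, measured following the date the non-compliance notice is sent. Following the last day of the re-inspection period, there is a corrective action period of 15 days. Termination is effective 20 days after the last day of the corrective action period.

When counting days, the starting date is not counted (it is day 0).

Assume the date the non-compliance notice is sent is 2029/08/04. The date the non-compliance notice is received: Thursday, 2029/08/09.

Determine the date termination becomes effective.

The last day of the re-inspection period: 80 calendar days after 2029/08/04 is 2029/10/23.
Adding 15 calendar days to 2029/10/23 gives 2029/11/07, which is the last day of the corrective action period.
The date termination becomes effective: 2029/11/07 + 20 days = 2029/11/27.

2029/11/27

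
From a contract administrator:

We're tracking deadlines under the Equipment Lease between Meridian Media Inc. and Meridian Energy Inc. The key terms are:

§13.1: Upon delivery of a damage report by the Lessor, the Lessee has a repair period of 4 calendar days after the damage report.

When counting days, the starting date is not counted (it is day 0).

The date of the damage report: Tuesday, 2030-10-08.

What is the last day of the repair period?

The last day of the repair period: 2030-10-08 + 4 days = 2030-10-12.

2030-10-12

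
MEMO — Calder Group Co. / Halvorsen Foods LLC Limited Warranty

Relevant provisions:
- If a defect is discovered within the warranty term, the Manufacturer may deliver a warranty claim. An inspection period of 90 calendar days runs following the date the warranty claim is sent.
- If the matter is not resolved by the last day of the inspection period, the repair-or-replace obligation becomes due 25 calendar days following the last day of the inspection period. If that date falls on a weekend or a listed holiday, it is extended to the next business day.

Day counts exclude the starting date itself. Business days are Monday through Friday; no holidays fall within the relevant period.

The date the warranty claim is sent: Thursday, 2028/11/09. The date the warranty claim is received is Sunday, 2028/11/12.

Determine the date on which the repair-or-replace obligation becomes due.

The last day of the inspection period: 2028/11/09 + 90 days = 2029/02/07.
The date on which the repair-or-replace obligation becomes due: 25 calendar days after 2029/02/07 is 2029/03/04. That falls on a Sunday, so it rolls to the next business day, Monday, 2029/03/05.

2029/03/05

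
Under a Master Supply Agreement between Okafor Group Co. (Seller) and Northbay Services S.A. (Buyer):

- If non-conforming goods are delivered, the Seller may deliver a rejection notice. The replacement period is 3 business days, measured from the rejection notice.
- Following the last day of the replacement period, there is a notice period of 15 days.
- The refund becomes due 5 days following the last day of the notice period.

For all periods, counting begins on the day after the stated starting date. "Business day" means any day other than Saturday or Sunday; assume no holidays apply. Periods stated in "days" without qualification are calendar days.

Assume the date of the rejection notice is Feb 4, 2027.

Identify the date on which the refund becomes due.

The last day of the replacement period: 3 business days after Thursday, Feb 4, 2027, skipping weekends — Feb 5, Feb 8, Feb 9 — lands on Tuesday, Feb 9, 2027.
The last day of the notice period: 15 calendar days after Feb 9, 2027 is Feb 24, 2027.
The date on which the refund becomes due: Feb 24, 2027 + 5 days = Mar 1, 2027.

Mar 1, 2027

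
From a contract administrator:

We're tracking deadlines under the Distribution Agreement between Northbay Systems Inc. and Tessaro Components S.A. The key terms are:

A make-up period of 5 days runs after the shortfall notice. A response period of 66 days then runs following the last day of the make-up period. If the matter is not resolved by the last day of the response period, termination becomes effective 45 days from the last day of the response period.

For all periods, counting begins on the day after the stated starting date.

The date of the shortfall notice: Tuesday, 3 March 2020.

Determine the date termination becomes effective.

The last day of the make-up period: 5 calendar days after 3 March 2020 is 8 March 2020.
Adding 66 calendar days to 8 March 2020 gives 13 May 2020, which is the last day of the response period.
Adding 45 calendar days to 13 May 2020 gives 27 June 2020, which is the date termination becomes effective.

27 June 2020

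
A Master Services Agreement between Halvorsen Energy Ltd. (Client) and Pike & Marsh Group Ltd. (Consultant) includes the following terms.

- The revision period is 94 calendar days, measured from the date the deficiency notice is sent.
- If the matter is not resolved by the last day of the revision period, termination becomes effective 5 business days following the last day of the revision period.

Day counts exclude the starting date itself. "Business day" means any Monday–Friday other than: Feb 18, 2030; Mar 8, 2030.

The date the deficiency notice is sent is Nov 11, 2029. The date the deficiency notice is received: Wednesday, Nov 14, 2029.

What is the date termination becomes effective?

Feb 21, 2030

The last day of the revision period: Nov 11, 2029 + 94 days = Feb 13, 2030.
From Wednesday, Feb 13, 2030, 5 business days (Feb 14, Feb 15, Feb 19, Feb 20, Feb 21, skipping weekends and the listed holiday on Feb 18) brings us to Thursday, Feb 21, 2030, which is the date termination becomes effective.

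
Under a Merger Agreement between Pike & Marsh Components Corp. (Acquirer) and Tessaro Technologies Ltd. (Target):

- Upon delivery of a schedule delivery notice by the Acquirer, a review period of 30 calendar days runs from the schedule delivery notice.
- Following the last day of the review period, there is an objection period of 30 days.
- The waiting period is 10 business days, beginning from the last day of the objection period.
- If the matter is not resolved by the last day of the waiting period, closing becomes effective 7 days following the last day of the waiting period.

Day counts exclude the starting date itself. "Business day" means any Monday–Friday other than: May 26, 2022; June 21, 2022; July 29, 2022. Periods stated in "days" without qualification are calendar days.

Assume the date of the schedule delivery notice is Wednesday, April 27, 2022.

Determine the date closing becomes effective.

The last day of the review period: 30 calendar days after April 27, 2022 is May 27, 2022.
The last day of the objection period: May 27, 2022 + 30 days = June 26, 2022.
The last day of the waiting period: counting 10 business days from Sunday, June 26, 2022 (Jun 27, Jun 28, Jun 29, Jun 30, Jul 1, Jul 4, Jul 5, Jul 6, Jul 7, Jul 8, skipping weekends) reaches Friday, July 8, 2022.
Adding 7 calendar days to July 8, 2022 gives July 15, 2022, which is the date closing becomes effective.

July 15, 2022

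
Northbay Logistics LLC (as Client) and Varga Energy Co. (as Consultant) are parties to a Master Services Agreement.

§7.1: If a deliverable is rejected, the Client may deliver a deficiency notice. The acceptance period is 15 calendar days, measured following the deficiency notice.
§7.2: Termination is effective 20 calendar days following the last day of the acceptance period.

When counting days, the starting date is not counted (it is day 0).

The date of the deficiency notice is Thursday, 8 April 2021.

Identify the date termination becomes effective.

13 May 2021

Adding 15 calendar days to 8 April 2021 gives 23 April 2021, which is the last day of the acceptance period.
The date termination becomes effective: 20 calendar days after 23 April 2021 is 13 May 2021.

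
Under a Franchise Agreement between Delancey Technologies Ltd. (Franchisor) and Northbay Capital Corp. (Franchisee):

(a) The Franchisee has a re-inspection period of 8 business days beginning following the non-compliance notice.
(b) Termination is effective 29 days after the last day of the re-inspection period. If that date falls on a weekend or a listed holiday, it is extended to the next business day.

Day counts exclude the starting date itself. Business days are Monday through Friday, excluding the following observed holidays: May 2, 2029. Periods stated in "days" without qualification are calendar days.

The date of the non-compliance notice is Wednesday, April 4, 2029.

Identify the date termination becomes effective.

The last day of the re-inspection period: 8 business days after Wednesday, April 4, 2029, skipping weekends — Apr 5, Apr 6, Apr 9, Apr 10, Apr 11, Apr 12, Apr 13, Apr 16 — lands on Monday, April 16, 2029.
The date termination becomes effective: 29 calendar days after April 16, 2029 is May 15, 2029. May 15, 2029 is a Tuesday and is not a listed holiday, so no roll-forward applies.

May 15, 2029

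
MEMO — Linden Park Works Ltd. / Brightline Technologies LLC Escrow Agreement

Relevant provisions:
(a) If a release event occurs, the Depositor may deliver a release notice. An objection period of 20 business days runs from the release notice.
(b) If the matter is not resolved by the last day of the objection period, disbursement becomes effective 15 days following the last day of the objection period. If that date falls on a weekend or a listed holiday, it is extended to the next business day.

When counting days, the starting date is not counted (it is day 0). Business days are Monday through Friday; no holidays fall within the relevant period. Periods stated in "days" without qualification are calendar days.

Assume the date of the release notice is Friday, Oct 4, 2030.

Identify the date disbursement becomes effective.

Nov 18, 2030

From Friday, Oct 4, 2030, 20 business days (Oct 7, Oct 8, Oct 9, Oct 10, …, Oct 30, Oct 31, Nov 1, skipping weekends) brings us to Friday, Nov 1, 2030, which is the last day of the objection period.
Adding 15 calendar days to Nov 1, 2030 gives Nov 16, 2030, which is the date disbursement becomes effective. That falls on a Saturday, so it rolls to the next business day, Monday, Nov 18, 2030.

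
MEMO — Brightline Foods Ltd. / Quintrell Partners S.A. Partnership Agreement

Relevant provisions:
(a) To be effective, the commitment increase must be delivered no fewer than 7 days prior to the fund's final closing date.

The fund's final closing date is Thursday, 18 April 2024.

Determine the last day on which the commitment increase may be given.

11 April 2024

18 April 2024 minus 7 days is 11 April 2024.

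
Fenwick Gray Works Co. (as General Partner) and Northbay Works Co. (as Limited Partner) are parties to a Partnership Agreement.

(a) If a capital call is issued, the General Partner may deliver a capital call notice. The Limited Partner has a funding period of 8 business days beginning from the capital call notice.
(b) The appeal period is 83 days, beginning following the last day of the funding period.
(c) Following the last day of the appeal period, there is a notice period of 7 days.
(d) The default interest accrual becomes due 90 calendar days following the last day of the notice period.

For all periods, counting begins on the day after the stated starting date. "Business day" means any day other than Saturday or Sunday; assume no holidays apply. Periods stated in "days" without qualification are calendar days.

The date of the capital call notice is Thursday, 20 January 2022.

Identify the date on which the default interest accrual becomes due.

31 July 2022

From Thursday, 20 January 2022, 8 business days (Jan 21, Jan 24, Jan 25, Jan 26, Jan 27, Jan 28, Jan 31, Feb 1, skipping weekends) brings us to Tuesday, 1 February 2022, which is the last day of the funding period.
The last day of the appeal period: 1 February 2022 + 83 days = 25 April 2022.
The last day of the notice period: 7 calendar days after 25 April 2022 is 2 May 2022.
The date on which the default interest accrual becomes due: 90 calendar days after 2 May 2022 is 31 July 2022.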